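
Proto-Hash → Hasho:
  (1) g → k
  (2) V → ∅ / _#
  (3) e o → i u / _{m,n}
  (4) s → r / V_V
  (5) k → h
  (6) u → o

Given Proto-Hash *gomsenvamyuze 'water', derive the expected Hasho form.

homsinvamyoz

Hasho: *gomsenvamyuze
  gomsenvamyuze → komsenvamyuze   [unconditioned shift]
  komsenvamyuze → komsenvamyuz   [apocope]
  komsenvamyuz → kumsinvamyuz   [pre-nasal raising]
  kumsinvamyuz (rule 4 does not apply)
  kumsinvamyuz → humsinvamyuz   [unconditioned shift]
  humsinvamyuz → homsinvamyoz   [vowel merger]
  giving Hasho homsinvamyoz.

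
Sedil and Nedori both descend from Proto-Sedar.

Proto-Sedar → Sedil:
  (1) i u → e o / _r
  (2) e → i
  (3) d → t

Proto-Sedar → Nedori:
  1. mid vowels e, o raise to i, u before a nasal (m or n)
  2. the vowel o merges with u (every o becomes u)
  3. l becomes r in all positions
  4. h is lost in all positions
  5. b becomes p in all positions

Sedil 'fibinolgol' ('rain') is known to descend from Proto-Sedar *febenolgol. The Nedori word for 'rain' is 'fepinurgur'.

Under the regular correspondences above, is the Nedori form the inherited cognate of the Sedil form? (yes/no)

yes

Derive the expected Nedori reflex of *febenolgol:
Nedori: *febenolgol
  febenolgol → febinolgol   [pre-nasal raising]
  febinolgol → febinulgul   [vowel merger]
  febinulgul → febinurgur   [unconditioned shift]
  febinurgur (rule 4 does not apply)
  febinurgur → fepinurgur   [unconditioned shift]
  giving Nedori fepinurgur.
Nedori 'fepinurgur' matches the regular reflex exactly, so the pair is cognate.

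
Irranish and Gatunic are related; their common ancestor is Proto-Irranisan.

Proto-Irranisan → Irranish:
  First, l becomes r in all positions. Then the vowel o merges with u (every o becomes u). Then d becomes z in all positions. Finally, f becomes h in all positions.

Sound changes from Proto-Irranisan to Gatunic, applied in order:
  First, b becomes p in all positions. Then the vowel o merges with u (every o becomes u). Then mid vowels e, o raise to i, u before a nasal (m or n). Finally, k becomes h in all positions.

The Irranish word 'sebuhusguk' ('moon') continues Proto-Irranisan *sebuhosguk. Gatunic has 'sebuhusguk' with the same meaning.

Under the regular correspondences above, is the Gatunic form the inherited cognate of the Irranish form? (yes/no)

Derive the expected Gatunic reflex of *sebuhosguk:
Gatunic: *sebuhosguk > sepuhosguk > sepuhusguk > sepuhusguh  (by unconditioned shift, vowel merger, unconditioned shift)
The regular Gatunic reflex would be 'sepuhusguh', but the attested form is 'sebuhusguk'. The correspondence is irregular, so they are not cognates (the Gatunic form has a different source).

no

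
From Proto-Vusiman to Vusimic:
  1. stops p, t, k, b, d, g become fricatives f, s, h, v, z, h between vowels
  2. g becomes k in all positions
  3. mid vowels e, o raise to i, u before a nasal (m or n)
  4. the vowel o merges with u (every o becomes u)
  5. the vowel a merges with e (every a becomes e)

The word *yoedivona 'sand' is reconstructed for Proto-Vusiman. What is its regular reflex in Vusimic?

Vusimic: start from *yoedivona.
  rule 1 (intervocalic lenition): yoedivona → yoezivona
  rule 2: no change — yoezivona
  rule 3 (pre-nasal raising): yoezivona → yoezivuna
  rule 4 (vowel merger): yoezivuna → yuezivuna
  rule 5 (vowel merger): yuezivuna → yuezivune
  ⇒ Vusimic yuezivune

yuezivune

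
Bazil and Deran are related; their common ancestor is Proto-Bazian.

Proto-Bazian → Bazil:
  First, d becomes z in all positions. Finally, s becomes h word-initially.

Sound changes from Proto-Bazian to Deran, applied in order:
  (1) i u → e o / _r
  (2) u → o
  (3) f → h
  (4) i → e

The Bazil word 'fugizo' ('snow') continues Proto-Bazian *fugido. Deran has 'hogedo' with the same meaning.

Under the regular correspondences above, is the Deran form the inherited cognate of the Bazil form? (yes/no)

yes

Derive the expected Deran reflex of *fugido:
Deran: start from *fugido.
  rule 1: no change — fugido
  rule 2 (vowel merger): fugido → fogido
  rule 3 (unconditioned shift): fogido → hogido
  rule 4 (vowel merger): hogido → hogedo
  ⇒ Deran hogedo
Deran 'hogedo' matches the regular reflex exactly, so the pair is cognate.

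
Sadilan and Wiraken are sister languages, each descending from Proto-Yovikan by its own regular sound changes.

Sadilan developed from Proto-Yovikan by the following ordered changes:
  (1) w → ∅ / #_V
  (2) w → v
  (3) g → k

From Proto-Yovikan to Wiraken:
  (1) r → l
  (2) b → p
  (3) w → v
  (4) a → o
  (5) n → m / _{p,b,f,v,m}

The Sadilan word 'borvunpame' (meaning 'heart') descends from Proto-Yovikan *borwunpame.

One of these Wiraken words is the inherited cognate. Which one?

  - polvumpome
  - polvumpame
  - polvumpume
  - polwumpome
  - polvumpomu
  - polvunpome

polvumpome

Wiraken: *borwunpame > bolwunpame > polwunpame > polvunpame > polvunpome > polvumpome  (by unconditioned shift, unconditioned shift, unconditioned shift, vowel merger, nasal place assimilation)
Only 'polvumpome' matches the regular Wiraken development of *borwunpame.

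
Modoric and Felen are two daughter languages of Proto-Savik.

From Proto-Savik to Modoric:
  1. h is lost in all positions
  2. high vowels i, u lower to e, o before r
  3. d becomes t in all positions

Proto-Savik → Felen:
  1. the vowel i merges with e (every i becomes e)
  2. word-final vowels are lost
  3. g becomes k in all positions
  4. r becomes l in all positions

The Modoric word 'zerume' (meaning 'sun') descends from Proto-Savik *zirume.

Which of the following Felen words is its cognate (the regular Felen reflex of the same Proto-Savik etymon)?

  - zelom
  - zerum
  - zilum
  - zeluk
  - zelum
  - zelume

zelum

Felen: *zirume
  zirume → zerume   [vowel merger]
  zerume → zerum   [apocope]
  zerum (rule 3 does not apply)
  zerum → zelum   [unconditioned shift]
  giving Felen zelum.
The other candidates each miss or misapply at least one Felen change.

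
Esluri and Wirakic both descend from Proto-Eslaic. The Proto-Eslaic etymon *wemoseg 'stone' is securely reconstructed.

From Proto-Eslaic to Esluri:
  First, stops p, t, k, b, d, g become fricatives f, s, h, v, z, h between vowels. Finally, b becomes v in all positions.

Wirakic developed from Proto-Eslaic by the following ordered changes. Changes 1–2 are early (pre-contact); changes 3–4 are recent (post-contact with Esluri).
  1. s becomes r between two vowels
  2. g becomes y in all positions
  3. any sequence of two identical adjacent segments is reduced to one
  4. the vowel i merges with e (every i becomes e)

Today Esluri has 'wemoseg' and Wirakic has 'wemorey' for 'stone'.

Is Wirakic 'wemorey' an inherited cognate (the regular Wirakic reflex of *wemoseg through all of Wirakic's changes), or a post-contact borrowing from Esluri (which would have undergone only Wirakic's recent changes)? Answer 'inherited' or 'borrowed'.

If inherited, *wemoseg would pass through all of Wirakic's changes:
Wirakic: *wemoseg > wemoreg > wemorey  (by rhotacism, unconditioned shift)
If borrowed from Esluri 'wemoseg' after the early changes, it would undergo only the recent ones:
  rule 3 (degemination): no change (wemoseg)
  rule 4 (vowel merger): no change (wemoseg)
  ⇒ as a loan: wemoseg
Wirakic 'wemorey' matches the inherited outcome exactly, so it is an inherited cognate, not a loan.

inherited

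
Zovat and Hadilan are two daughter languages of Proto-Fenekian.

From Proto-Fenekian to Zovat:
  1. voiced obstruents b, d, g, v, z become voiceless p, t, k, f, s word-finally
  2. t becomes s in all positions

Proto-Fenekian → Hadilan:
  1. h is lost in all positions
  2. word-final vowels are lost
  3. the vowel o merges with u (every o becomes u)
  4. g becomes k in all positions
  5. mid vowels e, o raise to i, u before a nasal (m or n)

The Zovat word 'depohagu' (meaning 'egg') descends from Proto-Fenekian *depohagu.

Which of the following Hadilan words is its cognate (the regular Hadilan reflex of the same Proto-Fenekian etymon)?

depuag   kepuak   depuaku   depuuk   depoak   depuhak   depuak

depuak

Hadilan: *depohagu
  depohagu → depoagu   [h-loss]
  depoagu → depoag   [apocope]
  depoag → depuag   [vowel merger]
  depuag → depuak   [unconditioned shift]
  depuak (rule 5 does not apply)
  giving Hadilan depuak.
The other candidates each miss or misapply at least one Hadilan change.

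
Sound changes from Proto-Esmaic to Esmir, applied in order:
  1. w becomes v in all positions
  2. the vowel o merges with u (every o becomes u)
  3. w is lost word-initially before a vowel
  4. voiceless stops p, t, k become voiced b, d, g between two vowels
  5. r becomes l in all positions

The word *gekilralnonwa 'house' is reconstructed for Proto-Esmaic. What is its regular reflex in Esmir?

Esmir: *gekilralnonwa > gekilralnonva > gekilralnunva > gegilralnunva > gegillalnunva  (by unconditioned shift, vowel merger, intervocalic voicing, unconditioned shift)

gegillalnunva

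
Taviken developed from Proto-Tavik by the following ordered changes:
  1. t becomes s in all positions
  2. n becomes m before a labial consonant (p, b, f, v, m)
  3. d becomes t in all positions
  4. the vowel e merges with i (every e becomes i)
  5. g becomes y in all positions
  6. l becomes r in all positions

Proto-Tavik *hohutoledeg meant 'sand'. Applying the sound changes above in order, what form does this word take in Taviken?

Taviken: *hohutoledeg
  hohutoledeg → hohusoledeg   [unconditioned shift]
  hohusoledeg (rule 2 does not apply)
  hohusoledeg → hohusoleteg   [unconditioned shift]
  hohusoleteg → hohusolitig   [vowel merger]
  hohusolitig → hohusolitiy   [unconditioned shift]
  hohusolitiy → hohusoritiy   [unconditioned shift]
  giving Taviken hohusoritiy.

hohusoritiy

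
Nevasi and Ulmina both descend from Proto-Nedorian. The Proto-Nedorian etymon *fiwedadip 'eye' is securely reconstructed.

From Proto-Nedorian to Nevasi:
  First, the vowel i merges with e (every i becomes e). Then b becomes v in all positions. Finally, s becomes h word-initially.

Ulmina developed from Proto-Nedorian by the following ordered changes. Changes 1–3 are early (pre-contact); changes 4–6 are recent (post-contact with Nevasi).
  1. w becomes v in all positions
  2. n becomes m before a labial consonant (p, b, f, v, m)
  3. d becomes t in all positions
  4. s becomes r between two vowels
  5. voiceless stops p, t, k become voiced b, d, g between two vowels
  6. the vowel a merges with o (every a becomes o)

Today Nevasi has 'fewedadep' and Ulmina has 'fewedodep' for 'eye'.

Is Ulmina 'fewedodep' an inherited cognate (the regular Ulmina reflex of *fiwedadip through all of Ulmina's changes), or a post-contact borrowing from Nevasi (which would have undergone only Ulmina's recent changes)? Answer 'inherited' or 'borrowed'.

If inherited, *fiwedadip would pass through all of Ulmina's changes:
Ulmina: start from *fiwedadip.
  rule 1 (unconditioned shift): fiwedadip → fivedadip
  rule 2: no change — fivedadip
  rule 3 (unconditioned shift): fivedadip → fivetatip
  rule 4: no change — fivetatip
  rule 5 (intervocalic voicing): fivetatip → fivedadip
  rule 6 (vowel merger): fivedadip → fivedodip
  ⇒ Ulmina fivedodip
If borrowed from Nevasi 'fewedadep' after the early changes, it would undergo only the recent ones:
  rule 4 (rhotacism): no change (fewedadep)
  rule 5 (intervocalic voicing): no change (fewedadep)
  rule 6 (vowel merger): fewedadep → fewedodep
  ⇒ as a loan: fewedodep
Ulmina 'fewedodep' matches the loan outcome 'fewedodep', not the inherited 'fivedodip' — it skipped the early Ulmina changes, so it was borrowed from Nevasi.

borrowed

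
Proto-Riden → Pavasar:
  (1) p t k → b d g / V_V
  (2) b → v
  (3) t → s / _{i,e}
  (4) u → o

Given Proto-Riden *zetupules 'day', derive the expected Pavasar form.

zedovoles

Pavasar: start from *zetupules.
  rule 1 (intervocalic voicing): zetupules → zedubules
  rule 2 (unconditioned shift): zedubules → zeduvules
  rule 3: no change — zeduvules
  rule 4 (vowel merger): zeduvules → zedovoles
  ⇒ Pavasar zedovoles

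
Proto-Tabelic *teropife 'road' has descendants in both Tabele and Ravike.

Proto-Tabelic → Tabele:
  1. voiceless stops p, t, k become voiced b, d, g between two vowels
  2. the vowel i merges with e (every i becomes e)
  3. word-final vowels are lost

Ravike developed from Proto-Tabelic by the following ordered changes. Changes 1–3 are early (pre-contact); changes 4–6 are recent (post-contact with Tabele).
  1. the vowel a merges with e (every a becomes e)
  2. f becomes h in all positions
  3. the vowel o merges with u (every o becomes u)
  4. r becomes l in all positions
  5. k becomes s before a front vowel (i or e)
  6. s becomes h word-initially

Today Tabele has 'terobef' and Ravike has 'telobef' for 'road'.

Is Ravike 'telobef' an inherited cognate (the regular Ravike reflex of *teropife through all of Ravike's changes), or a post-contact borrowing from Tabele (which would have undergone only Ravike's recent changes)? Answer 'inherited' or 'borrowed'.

If inherited, *teropife would pass through all of Ravike's changes:
Ravike: *teropife > teropihe > terupihe > telupihe  (by unconditioned shift, vowel merger, unconditioned shift)
If borrowed from Tabele 'terobef' after the early changes, it would undergo only the recent ones:
  rule 4 (unconditioned shift): terobef → telobef
  rule 5 (palatalisation): no change (telobef)
  rule 6 (debuccalisation): no change (telobef)
  ⇒ as a loan: telobef
Ravike 'telobef' matches the loan outcome 'telobef', not the inherited 'telupihe' — it skipped the early Ravike changes, so it was borrowed from Tabele.

borrowed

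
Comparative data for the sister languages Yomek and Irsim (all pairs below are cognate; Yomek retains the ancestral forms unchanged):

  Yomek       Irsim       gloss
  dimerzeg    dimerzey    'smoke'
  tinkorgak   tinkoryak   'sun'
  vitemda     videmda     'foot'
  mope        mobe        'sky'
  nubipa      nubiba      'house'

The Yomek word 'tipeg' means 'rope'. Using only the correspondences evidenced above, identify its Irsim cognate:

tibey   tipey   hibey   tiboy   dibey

tibey

mope ~ mobe — Yomek p corresponds to Irsim b between vowels (before a front vowel).
dimerzeg ~ dimerzey — Yomek g corresponds to Irsim y word-finally.
Applying these to Yomek 'tipeg':
  tipeg → tibeg   (p→b between vowels (before a front vowel))
  tibeg → tibey   (g→y word-finally)
So the Irsim cognate is 'tibey'.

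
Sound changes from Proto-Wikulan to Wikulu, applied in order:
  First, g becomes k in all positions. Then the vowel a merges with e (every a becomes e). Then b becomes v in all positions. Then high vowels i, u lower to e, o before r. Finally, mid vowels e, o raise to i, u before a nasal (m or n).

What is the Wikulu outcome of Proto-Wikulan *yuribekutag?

Wikulu: *yuribekutag > yuribekutak > yuribekutek > yurivekutek > yorivekutek  (by unconditioned shift, vowel merger, unconditioned shift, pre-rhotic lowering)

yorivekutek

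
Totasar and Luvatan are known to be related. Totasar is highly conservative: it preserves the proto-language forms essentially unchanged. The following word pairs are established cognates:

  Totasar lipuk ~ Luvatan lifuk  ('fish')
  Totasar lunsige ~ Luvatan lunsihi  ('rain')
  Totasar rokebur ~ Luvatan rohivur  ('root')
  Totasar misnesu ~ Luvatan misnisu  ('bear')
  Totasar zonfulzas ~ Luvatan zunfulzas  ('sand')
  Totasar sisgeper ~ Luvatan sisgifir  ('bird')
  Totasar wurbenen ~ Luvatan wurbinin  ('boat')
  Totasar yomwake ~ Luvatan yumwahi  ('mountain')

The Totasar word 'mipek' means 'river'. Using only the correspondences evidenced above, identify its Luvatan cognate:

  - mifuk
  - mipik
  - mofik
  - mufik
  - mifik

mifik

sisgeper ~ sisgifir — Totasar p corresponds to Luvatan f between vowels (before a front vowel).
misnesu ~ misnisu — Totasar e corresponds to Luvatan i after a consonant, before a consonant other than r, m, n, p, b, f, v.
Applying these to Totasar 'mipek':
  mipek → mifek   (p→f between vowels (before a front vowel))
  mifek → mifik   (e→i after a consonant, before a consonant other than r, m, n, p, b, f, v)
So the Luvatan cognate is 'mifik'.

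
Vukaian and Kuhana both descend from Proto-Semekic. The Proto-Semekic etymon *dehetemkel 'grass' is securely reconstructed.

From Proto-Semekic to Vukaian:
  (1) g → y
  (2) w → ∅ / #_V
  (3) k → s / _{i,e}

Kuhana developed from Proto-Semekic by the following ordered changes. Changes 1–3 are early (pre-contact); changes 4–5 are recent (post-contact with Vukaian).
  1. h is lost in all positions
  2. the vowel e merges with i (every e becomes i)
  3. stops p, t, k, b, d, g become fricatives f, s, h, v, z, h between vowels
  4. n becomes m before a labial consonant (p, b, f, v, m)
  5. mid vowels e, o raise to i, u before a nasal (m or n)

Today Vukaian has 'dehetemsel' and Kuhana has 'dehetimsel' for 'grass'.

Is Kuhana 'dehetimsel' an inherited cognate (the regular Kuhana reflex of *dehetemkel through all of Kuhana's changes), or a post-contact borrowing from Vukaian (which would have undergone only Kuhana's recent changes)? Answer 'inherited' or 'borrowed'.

If inherited, *dehetemkel would pass through all of Kuhana's changes:
Kuhana: start from *dehetemkel.
  rule 1 (h-loss): dehetemkel → deetemkel
  rule 2 (vowel merger): deetemkel → diitimkil
  rule 3 (intervocalic lenition): diitimkil → diisimkil
  rule 4: no change — diisimkil
  rule 5: no change — diisimkil
  ⇒ Kuhana diisimkil
If borrowed from Vukaian 'dehetemsel' after the early changes, it would undergo only the recent ones:
  rule 4 (nasal place assimilation): no change (dehetemsel)
  rule 5 (pre-nasal raising): dehetemsel → dehetimsel
  ⇒ as a loan: dehetimsel
Kuhana 'dehetimsel' matches the loan outcome 'dehetimsel', not the inherited 'diisimkil' — it skipped the early Kuhana changes, so it was borrowed from Vukaian.

borrowed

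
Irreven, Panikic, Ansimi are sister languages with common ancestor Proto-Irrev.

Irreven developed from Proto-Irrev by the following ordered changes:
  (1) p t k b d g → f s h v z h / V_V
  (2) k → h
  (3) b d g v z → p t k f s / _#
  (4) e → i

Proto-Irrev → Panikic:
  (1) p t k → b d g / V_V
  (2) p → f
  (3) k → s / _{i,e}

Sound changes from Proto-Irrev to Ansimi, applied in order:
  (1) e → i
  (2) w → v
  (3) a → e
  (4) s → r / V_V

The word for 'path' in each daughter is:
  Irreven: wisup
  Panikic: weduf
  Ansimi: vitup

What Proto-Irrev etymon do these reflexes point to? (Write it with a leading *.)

*wetup

Position 1: Irreven has w, Panikic has w, Ansimi has v. Irreven preserves w here (none of its changes turn any other segment into w), so the proto-segment is *w.
Position 5: Irreven has p, Panikic has f, Ansimi has p. Ansimi preserves p here (none of its changes turn any other segment into p), so the proto-segment is *p.
Verify the candidate proto-form against each daughter:
Irreven: *wetup > wesup > wisup  (by intervocalic lenition, vowel merger)
Panikic: *wetup > wedup > weduf  (by intervocalic voicing, unconditioned shift)
Ansimi: *wetup > witup > vitup  (by vowel merger, unconditioned shift)
No other proto-form is consistent with every reflex, so the reconstruction is *wetup.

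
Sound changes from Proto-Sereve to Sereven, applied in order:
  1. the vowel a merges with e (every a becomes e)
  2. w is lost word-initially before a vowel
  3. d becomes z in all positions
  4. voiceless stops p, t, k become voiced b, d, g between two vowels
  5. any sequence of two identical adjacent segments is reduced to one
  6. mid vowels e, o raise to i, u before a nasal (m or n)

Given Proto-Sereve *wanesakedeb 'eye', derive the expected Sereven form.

inesegezeb

Sereven: *wanesakedeb
  wanesakedeb → wenesekedeb   [vowel merger]
  wenesekedeb → enesekedeb   [glide loss]
  enesekedeb → enesekezeb   [unconditioned shift]
  enesekezeb → enesegezeb   [intervocalic voicing]
  enesegezeb (rule 5 does not apply)
  enesegezeb → inesegezeb   [pre-nasal raising]
  giving Sereven inesegezeb.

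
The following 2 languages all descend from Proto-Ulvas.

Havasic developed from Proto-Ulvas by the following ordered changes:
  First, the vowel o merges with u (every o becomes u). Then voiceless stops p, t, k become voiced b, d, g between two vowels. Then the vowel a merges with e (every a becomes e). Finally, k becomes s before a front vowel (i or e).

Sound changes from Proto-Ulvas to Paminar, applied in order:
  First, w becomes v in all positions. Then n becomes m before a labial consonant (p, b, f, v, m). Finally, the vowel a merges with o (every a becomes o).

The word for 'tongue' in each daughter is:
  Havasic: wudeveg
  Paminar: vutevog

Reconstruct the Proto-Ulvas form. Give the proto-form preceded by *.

Position 6: Havasic has e, Paminar has o. Taking the neighbouring segments as reconstructed: Havasic e could go back to *a or *e; Paminar o could go back to *a or *o — the one source consistent with every daughter is *a.
Position 1: Havasic has w, Paminar has v. Havasic preserves w here (none of its changes turn any other segment into w), so the proto-segment is *w.
Verify the candidate proto-form against each daughter:
Havasic: start from *wutevag.
  rule 1: no change — wutevag
  rule 2 (intervocalic voicing): wutevag → wudevag
  rule 3 (vowel merger): wudevag → wudeveg
  rule 4: no change — wudeveg
  ⇒ Havasic wudeveg
Paminar: *wutevag > vutevag > vutevog  (by unconditioned shift, vowel merger)
Only *wutevag yields all of Havasic wudeveg, Paminar vutevog.

*wutevag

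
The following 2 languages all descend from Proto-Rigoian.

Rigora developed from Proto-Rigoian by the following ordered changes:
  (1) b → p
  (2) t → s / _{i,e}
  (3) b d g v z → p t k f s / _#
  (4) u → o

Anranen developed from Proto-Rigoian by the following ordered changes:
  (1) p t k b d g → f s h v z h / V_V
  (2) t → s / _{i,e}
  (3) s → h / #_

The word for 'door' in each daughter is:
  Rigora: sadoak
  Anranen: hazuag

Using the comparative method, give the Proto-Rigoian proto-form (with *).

Position 1: Rigora has s, Anranen has h. Taking the neighbouring segments as reconstructed: Rigora s can only go back to *s; Anranen h could go back to *s or *h — the one source consistent with every daughter is *s.
Position 3: Rigora has d, Anranen has z. Rigora preserves d here (none of its changes turn any other segment into d), so the proto-segment is *d.
Position 4: Rigora has o, Anranen has u. Anranen preserves u here (none of its changes turn any other segment into u), so the proto-segment is *u.
This points to *saduag. Verify forward in each daughter:
Rigora: *saduag
  saduag (rule 1 does not apply)
  saduag (rule 2 does not apply)
  saduag → saduak   [final devoicing]
  saduak → sadoak   [vowel merger]
  giving Rigora sadoak.
Anranen: start from *saduag.
  rule 1 (intervocalic lenition): saduag → sazuag
  rule 2: no change — sazuag
  rule 3 (debuccalisation): sazuag → hazuag
  ⇒ Anranen hazuag
Only *saduag yields all of Rigora sadoak, Anranen hazuag.

*saduag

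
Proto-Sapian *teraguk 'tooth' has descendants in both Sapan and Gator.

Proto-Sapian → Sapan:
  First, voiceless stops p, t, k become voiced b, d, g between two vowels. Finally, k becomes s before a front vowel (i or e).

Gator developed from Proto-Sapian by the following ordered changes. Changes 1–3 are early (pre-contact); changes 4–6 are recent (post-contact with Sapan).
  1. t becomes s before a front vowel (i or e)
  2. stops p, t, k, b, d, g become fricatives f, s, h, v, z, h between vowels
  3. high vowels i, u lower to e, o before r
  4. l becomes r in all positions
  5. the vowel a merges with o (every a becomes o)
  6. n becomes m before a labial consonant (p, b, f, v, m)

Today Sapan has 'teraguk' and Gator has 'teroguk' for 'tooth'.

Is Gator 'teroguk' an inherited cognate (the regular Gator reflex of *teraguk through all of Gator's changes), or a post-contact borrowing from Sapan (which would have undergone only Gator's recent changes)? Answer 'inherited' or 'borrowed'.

borrowed

If inherited, *teraguk would pass through all of Gator's changes:
Gator: start from *teraguk.
  rule 1 (palatalisation): teraguk → seraguk
  rule 2 (intervocalic lenition): seraguk → serahuk
  rule 3: no change — serahuk
  rule 4: no change — serahuk
  rule 5 (vowel merger): serahuk → serohuk
  rule 6: no change — serohuk
  ⇒ Gator serohuk
If borrowed from Sapan 'teraguk' after the early changes, it would undergo only the recent ones:
  rule 4 (unconditioned shift): no change (teraguk)
  rule 5 (vowel merger): teraguk → teroguk
  rule 6 (nasal place assimilation): no change (teroguk)
  ⇒ as a loan: teroguk
Gator 'teroguk' matches the loan outcome 'teroguk', not the inherited 'serohuk' — it skipped the early Gator changes, so it was borrowed from Sapan.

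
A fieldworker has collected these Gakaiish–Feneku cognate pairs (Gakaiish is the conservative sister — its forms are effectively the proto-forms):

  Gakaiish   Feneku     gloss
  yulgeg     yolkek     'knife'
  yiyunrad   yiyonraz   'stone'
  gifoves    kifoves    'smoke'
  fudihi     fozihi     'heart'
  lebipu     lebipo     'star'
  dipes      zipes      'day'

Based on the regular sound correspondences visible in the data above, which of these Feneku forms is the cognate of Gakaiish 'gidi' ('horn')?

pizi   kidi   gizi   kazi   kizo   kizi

kizi

gifoves ~ kifoves — Gakaiish g corresponds to Feneku k word-initially before a front vowel.
fudihi ~ fozihi — Gakaiish d corresponds to Feneku z between vowels (before a front vowel).
Applying these to Gakaiish 'gidi':
  gidi → kidi   (g→k word-initially before a front vowel)
  kidi → kizi   (d→z between vowels (before a front vowel))
So the Feneku cognate is 'kizi'.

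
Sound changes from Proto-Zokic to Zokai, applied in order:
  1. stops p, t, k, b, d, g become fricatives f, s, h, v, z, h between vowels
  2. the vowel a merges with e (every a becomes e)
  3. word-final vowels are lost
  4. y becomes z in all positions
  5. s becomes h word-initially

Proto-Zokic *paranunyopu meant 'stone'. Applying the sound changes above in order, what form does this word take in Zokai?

Zokai: start from *paranunyopu.
  rule 1 (intervocalic lenition): paranunyopu → paranunyofu
  rule 2 (vowel merger): paranunyofu → perenunyofu
  rule 3 (apocope): perenunyofu → perenunyof
  rule 4 (unconditioned shift): perenunyof → perenunzof
  rule 5: no change — perenunzof
  ⇒ Zokai perenunzof

perenunzof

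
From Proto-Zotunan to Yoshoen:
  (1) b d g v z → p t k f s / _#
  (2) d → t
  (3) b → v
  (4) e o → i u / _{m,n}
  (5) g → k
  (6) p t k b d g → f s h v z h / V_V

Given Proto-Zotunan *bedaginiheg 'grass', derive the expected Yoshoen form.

Yoshoen: *bedaginiheg
  bedaginiheg → bedaginihek   [final devoicing]
  bedaginihek → betaginihek   [unconditioned shift]
  betaginihek → vetaginihek   [unconditioned shift]
  vetaginihek (rule 4 does not apply)
  vetaginihek → vetakinihek   [unconditioned shift]
  vetakinihek → vesahinihek   [intervocalic lenition]
  giving Yoshoen vesahinihek.

vesahinihek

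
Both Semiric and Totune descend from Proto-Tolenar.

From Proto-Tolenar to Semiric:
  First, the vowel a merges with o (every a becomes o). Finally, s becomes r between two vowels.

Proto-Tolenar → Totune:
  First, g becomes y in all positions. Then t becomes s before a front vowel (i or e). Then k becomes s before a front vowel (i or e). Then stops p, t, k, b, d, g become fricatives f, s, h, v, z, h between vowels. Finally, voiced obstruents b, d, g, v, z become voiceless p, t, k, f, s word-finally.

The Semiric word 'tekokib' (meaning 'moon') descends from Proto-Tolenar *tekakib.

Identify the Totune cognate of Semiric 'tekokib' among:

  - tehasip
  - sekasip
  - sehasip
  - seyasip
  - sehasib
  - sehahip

sehasip

Totune: *tekakib
  tekakib (rule 1 does not apply)
  tekakib → sekakib   [palatalisation]
  sekakib → sekasib   [palatalisation]
  sekasib → sehasib   [intervocalic lenition]
  sehasib → sehasip   [final devoicing]
  giving Totune sehasip.
The other candidates each miss or misapply at least one Totune change.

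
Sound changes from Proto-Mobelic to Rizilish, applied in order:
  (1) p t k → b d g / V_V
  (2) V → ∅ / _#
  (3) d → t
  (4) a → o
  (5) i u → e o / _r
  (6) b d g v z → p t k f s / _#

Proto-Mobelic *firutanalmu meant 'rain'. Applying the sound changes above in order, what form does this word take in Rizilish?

Rizilish: *firutanalmu > firudanalmu > firudanalm > firutanalm > firutonolm > ferutonolm  (by intervocalic voicing, apocope, unconditioned shift, vowel merger, pre-rhotic lowering)

ferutonolm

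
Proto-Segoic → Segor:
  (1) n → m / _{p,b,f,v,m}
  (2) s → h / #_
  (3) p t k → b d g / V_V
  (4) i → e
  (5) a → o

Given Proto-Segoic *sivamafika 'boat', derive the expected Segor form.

hevomofego

Segor: *sivamafika > hivamafika > hivamafiga > hevamafega > hevomofego  (by debuccalisation, intervocalic voicing, vowel merger, vowel merger)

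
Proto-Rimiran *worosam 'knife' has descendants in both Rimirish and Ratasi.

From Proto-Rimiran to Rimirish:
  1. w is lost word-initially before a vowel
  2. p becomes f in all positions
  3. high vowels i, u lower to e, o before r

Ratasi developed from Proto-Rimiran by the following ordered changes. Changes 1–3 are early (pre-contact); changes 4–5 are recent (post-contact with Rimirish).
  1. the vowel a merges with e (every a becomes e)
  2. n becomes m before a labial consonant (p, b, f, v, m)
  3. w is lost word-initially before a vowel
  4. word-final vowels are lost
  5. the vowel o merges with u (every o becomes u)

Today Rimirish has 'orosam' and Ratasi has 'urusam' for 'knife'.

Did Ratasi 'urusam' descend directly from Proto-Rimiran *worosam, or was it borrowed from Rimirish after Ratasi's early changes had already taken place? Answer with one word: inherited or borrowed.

borrowed

If inherited, *worosam would pass through all of Ratasi's changes:
Ratasi: *worosam > worosem > orosem > urusem  (by vowel merger, glide loss, vowel merger)
If borrowed from Rimirish 'orosam' after the early changes, it would undergo only the recent ones:
  rule 4 (apocope): no change (orosam)
  rule 5 (vowel merger): orosam → urusam
  ⇒ as a loan: urusam
Ratasi 'urusam' matches the loan outcome 'urusam', not the inherited 'urusem' — it skipped the early Ratasi changes, so it was borrowed from Rimirish.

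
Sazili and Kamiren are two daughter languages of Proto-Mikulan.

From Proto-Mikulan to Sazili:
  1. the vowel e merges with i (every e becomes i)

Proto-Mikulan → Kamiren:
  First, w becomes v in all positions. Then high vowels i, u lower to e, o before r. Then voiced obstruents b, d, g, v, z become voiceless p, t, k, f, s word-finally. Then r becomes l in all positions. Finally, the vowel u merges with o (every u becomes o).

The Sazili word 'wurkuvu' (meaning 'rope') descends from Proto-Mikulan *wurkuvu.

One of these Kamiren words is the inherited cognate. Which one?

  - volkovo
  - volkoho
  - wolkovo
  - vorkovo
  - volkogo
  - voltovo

Kamiren: start from *wurkuvu.
  rule 1 (unconditioned shift): wurkuvu → vurkuvu
  rule 2 (pre-rhotic lowering): vurkuvu → vorkuvu
  rule 3: no change — vorkuvu
  rule 4 (unconditioned shift): vorkuvu → volkuvu
  rule 5 (vowel merger): volkuvu → volkovo
  ⇒ Kamiren volkovo
The other candidates each miss or misapply at least one Kamiren change.

volkovo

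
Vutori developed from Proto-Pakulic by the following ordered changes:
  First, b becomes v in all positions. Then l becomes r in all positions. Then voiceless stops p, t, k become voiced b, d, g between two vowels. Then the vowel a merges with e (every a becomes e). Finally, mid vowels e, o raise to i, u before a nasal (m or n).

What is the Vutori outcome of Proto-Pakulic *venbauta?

vinveude

Vutori: start from *venbauta.
  rule 1 (unconditioned shift): venbauta → venvauta
  rule 2: no change — venvauta
  rule 3 (intervocalic voicing): venvauta → venvauda
  rule 4 (vowel merger): venvauda → venveude
  rule 5 (pre-nasal raising): venveude → vinveude
  ⇒ Vutori vinveude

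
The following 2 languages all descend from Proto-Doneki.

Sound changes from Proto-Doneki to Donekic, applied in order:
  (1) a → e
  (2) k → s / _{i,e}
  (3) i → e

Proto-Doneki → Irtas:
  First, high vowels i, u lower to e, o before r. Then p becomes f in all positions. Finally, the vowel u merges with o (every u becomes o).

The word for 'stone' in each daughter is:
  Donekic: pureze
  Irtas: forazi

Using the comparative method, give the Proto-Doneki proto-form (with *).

Position 6: Donekic has e, Irtas has i. Irtas preserves i here (none of its changes turn any other segment into i), so the proto-segment is *i.
Position 1: Donekic has p, Irtas has f. Donekic preserves p here (none of its changes turn any other segment into p), so the proto-segment is *p.
Continuing position by position gives *purazi; check it forward:
Donekic: *purazi
  purazi → purezi   [vowel merger]
  purezi (rule 2 does not apply)
  purezi → pureze   [vowel merger]
  giving Donekic pureze.
Irtas: *purazi > porazi > forazi  (by pre-rhotic lowering, unconditioned shift)
Only *purazi yields all of Donekic pureze, Irtas forazi.

*purazi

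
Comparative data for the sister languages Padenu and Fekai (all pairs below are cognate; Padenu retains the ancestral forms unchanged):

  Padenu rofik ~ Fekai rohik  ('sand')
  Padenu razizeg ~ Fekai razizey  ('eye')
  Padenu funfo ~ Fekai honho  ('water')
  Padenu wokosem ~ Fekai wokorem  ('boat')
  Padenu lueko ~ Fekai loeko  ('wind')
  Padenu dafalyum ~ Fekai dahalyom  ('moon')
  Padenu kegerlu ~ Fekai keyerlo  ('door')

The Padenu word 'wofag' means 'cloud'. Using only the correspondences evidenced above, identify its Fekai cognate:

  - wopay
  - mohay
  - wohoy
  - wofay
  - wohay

wohay

dafalyum ~ dahalyom — Padenu f corresponds to Fekai h between vowels (before a back vowel).
razizeg ~ razizey — Padenu g corresponds to Fekai y word-finally.
Applying these to Padenu 'wofag':
  wofag → wohag   (f→h between vowels (before a back vowel))
  wohag → wohay   (g→y word-finally)
So the Fekai cognate is 'wohay'.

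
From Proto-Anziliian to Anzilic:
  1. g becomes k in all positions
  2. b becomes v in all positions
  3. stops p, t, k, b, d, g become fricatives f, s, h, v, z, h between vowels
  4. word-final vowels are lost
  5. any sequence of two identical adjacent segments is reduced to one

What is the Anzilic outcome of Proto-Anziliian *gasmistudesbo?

Anzilic: start from *gasmistudesbo.
  rule 1 (unconditioned shift): gasmistudesbo → kasmistudesbo
  rule 2 (unconditioned shift): kasmistudesbo → kasmistudesvo
  rule 3 (intervocalic lenition): kasmistudesvo → kasmistuzesvo
  rule 4 (apocope): kasmistuzesvo → kasmistuzesv
  rule 5: no change — kasmistuzesv
  ⇒ Anzilic kasmistuzesv

kasmistuzesv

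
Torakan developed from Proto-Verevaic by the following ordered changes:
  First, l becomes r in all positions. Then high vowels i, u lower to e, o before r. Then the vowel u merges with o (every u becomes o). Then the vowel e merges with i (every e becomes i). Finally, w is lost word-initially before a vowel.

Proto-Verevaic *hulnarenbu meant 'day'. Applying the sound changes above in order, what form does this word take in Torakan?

Torakan: *hulnarenbu
  hulnarenbu → hurnarenbu   [unconditioned shift]
  hurnarenbu → hornarenbu   [pre-rhotic lowering]
  hornarenbu → hornarenbo   [vowel merger]
  hornarenbo → hornarinbo   [vowel merger]
  hornarinbo (rule 5 does not apply)
  giving Torakan hornarinbo.

hornarinbo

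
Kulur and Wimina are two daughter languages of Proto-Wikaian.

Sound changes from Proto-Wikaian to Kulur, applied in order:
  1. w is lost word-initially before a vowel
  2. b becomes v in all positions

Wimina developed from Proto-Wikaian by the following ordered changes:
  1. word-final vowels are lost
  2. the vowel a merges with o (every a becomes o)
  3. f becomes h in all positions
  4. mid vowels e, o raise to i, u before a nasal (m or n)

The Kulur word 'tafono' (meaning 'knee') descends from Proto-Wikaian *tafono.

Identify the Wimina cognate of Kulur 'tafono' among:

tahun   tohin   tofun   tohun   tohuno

Wimina: *tafono > tafon > tofon > tohon > tohun  (by apocope, vowel merger, unconditioned shift, pre-nasal raising)
Only 'tohun' matches the regular Wimina development of *tafono.

tohun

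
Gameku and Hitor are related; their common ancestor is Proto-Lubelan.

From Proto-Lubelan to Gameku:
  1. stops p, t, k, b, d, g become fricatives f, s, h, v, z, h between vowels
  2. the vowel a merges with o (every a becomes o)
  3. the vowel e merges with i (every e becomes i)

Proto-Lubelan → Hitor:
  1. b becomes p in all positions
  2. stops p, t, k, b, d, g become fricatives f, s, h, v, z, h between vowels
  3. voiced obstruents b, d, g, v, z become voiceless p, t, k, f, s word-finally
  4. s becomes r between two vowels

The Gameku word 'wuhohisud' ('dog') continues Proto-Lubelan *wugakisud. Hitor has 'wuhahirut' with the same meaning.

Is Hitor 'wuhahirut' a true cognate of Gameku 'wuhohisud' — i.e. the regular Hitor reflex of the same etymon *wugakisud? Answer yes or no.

Derive the expected Hitor reflex of *wugakisud:
Hitor: *wugakisud > wuhahisud > wuhahisut > wuhahirut  (by intervocalic lenition, final devoicing, rhotacism)
Hitor 'wuhahirut' matches the regular reflex exactly, so the pair is cognate.

yes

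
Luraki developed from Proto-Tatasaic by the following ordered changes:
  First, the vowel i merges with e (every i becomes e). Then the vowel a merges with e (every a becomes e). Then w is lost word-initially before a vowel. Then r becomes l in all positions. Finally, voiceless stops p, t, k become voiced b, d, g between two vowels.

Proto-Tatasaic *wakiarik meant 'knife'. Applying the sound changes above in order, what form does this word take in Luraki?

egeelek

Luraki: *wakiarik > wakearek > wekeerek > ekeerek > ekeelek > egeelek  (by vowel merger, vowel merger, glide loss, unconditioned shift, intervocalic voicing)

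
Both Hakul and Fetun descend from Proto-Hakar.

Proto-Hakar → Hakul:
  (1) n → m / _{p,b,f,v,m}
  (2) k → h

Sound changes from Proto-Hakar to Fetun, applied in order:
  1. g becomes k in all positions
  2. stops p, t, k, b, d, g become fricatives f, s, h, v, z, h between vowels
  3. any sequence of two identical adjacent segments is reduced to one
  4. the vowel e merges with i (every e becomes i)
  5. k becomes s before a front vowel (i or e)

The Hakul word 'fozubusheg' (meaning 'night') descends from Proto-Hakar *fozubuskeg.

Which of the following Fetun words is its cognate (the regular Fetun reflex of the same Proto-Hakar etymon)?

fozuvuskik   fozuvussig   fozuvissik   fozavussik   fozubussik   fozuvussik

fozuvussik

Fetun: *fozubuskeg
  fozubuskeg → fozubuskek   [unconditioned shift]
  fozubuskek → fozuvuskek   [intervocalic lenition]
  fozuvuskek (rule 3 does not apply)
  fozuvuskek → fozuvuskik   [vowel merger]
  fozuvuskik → fozuvussik   [palatalisation]
  giving Fetun fozuvussik.
The other candidates each miss or misapply at least one Fetun change.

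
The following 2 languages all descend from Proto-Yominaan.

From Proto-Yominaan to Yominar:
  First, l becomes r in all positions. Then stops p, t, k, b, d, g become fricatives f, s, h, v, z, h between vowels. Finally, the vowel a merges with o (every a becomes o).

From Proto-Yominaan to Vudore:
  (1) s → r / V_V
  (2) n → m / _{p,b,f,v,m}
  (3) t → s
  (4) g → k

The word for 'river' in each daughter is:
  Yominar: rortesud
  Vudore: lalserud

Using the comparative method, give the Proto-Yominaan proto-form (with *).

*laltesud

Position 2: Yominar has o, Vudore has a. Vudore preserves a here (none of its changes turn any other segment into a), so the proto-segment is *a.
Position 4: Yominar has t, Vudore has s. Yominar preserves t here (none of its changes turn any other segment into t), so the proto-segment is *t.
Position 1: Yominar has r, Vudore has l. Vudore preserves l here (none of its changes turn any other segment into l), so the proto-segment is *l.
Continuing position by position gives *laltesud; check it forward:
Yominar: *laltesud > rartesud > rortesud  (by unconditioned shift, vowel merger)
Vudore: *laltesud
  laltesud → lalterud   [rhotacism]
  lalterud (rule 2 does not apply)
  lalterud → lalserud   [unconditioned shift]
  lalserud (rule 4 does not apply)
  giving Vudore lalserud.
Only *laltesud yields all of Yominar rortesud, Vudore lalserud.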